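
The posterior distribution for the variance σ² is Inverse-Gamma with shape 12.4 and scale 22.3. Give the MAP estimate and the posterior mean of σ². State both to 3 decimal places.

MAP = 1.664, posterior mean = 1.956

Mode = β/(α+1) = 22.3/13.4 = 1.664.
Mean = β/(α−1) = 22.3/11.4 = 1.956.
The mean is pulled above the mode by the posterior's right skew.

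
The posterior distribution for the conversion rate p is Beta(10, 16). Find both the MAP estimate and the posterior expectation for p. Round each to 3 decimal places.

MAP: 0.375. Posterior mean: 0.385.

Mode = (10−1)/(10+16−2) = 9/24 = 0.375.
Mean = 10/(10+16) = 10/26 = 0.385.
The mean is pulled above the mode by the posterior's right skew.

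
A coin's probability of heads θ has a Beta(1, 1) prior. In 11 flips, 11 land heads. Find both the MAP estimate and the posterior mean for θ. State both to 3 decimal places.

Posterior: Beta(1+11, 1+0) = Beta(12, 1).
Since β = 1 ≤ 1 and α > 1, the Beta density is monotone increasing on [0,1]; the mode is at 1.
Mean = 12/(12+1) = 0.923.
Mode > mean: the posterior has a left tail.

MAP: 1.000. Posterior mean: 0.923.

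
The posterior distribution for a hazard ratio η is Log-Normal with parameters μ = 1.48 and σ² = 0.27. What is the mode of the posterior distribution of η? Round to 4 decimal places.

Mode = exp(μ − σ²) = exp(1.21) = 3.3535.
Mean = exp(μ + σ²/2) = exp(1.615) = 5.0279.
This is the posterior mode — the MAP estimate.

3.3535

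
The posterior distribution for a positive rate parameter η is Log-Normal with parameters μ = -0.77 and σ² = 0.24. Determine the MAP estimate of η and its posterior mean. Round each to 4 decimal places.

MAP: 0.3642. Posterior mean: 0.5220.

Mode = exp(μ − σ²) = exp(-1.01) = 0.3642.
Mean = exp(μ + σ²/2) = exp(-0.650) = 0.5220.
Right-skewed posterior ⇒ mode < mean.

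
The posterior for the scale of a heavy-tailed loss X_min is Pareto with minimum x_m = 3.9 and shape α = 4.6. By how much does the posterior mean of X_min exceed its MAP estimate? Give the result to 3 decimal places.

1.083

The Pareto density is strictly decreasing on [x_m, ∞), so the mode is x_m = 3.900.
Mean = α·x_m/(α−1) = 4.6·3.9/3.6 = 4.983.
Difference = 4.983 − 3.900 = 1.083.
Mean > mode: the posterior has a right tail.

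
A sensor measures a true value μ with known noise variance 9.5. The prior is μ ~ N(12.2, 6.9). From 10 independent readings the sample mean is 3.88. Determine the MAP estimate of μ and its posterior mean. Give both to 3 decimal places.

Posterior for μ is Normal. Precision-weighted mean: (1/6.9·12.2 + 10/9.5·3.88) / (1/6.9 + 10/9.5) = 4.887.
A Normal posterior is symmetric, so mode = mean.

MAP = 4.887; posterior mean = 4.887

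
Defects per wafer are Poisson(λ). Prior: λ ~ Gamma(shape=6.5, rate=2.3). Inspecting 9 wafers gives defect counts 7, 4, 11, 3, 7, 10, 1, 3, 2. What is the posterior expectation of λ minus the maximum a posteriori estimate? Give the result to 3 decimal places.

0.088

Σ counts = 48. Posterior: Gamma(shape = 6.5+48 = 54.5, rate = 2.3+9 = 11.3).
Mode = (α−1)/β = 53.5/11.3 = 4.735.
Mean = α/β = 54.5/11.3 = 4.823.
Difference = 4.823 − 4.735 = 0.088.
Right-skewed posterior ⇒ mode < mean.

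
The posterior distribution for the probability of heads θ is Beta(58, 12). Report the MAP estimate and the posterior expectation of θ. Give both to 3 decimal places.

Mode = (58−1)/(58+12−2) = 57/68 = 0.838.
Mean = 58/(58+12) = 58/70 = 0.829.

MAP = 0.838, posterior mean = 0.829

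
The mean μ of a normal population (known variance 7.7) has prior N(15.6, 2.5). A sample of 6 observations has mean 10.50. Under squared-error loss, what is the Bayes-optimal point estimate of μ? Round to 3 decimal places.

Posterior for μ is Normal. Precision-weighted mean: (1/2.5·15.6 + 6/7.7·10.50) / (1/2.5 + 6/7.7) = 12.230.
A Normal posterior is symmetric, so mode = mean.
Squared-error loss ⇒ the optimal estimator is the posterior mean.

12.230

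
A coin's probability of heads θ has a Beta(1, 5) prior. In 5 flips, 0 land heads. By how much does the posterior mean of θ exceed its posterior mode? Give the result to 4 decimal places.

Posterior: Beta(1+0, 5+5) = Beta(1, 10).
Since α = 1 ≤ 1 and β > 1, the Beta density is monotone decreasing on [0,1]; the mode is at 0.
Mean = 1/(1+10) = 0.0909.
Difference = 0.0909 − 0.0000 = 0.0909.
Mean > mode: the posterior has a right tail.

0.0909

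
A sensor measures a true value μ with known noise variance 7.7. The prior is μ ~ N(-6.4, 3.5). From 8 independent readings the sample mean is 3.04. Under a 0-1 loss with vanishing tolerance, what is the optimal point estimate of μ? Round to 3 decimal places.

Posterior for μ is Normal. Precision-weighted mean: (1/3.5·-6.4 + 8/7.7·3.04) / (1/3.5 + 8/7.7) = 1.004.
A Normal posterior is symmetric, so mode = mean.
This is the posterior mode — the MAP estimate.

1.004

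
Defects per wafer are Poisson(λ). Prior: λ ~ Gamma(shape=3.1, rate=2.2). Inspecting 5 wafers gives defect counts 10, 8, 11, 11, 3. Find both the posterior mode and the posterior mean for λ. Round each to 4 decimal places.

Σ counts = 43. Posterior: Gamma(shape = 3.1+43 = 46.1, rate = 2.2+5 = 7.2).
Mode = (α−1)/β = 45.1/7.2 = 6.2639.
Mean = α/β = 46.1/7.2 = 6.4028.
Mean > mode: the posterior has a right tail.

MAP: 6.2639. Posterior mean: 6.4028.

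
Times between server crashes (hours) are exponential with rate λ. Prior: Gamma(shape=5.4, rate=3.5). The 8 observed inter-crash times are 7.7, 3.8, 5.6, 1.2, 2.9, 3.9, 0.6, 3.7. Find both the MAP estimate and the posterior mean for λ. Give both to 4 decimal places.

MAP = 0.3769; posterior mean = 0.4073

Σ times = 29.4. Posterior: Gamma(shape = 5.4+8 = 13.4, rate = 3.5+29.4 = 32.9).
Mode = (α−1)/β = 12.4/32.9 = 0.3769.
Mean = α/β = 13.4/32.9 = 0.4073.
Right-skewed posterior ⇒ mode < mean.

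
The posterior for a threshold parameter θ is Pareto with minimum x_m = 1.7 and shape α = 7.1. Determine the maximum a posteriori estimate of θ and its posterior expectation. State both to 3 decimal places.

MAP: 1.700. Posterior mean: 1.979.

The Pareto density is strictly decreasing on [x_m, ∞), so the mode is x_m = 1.700.
Mean = α·x_m/(α−1) = 7.1·1.7/6.1 = 1.979.
Right-skewed posterior ⇒ mode < mean.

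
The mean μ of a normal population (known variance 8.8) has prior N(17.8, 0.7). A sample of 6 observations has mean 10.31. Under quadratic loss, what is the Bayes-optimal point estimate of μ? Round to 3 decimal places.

Posterior for μ is Normal. Precision-weighted mean: (1/0.7·17.8 + 6/8.8·10.31) / (1/0.7 + 6/8.8) = 15.380.
A Normal posterior is symmetric, so mode = mean.
Quadratic loss ⇒ the optimal estimator is the posterior mean.

15.380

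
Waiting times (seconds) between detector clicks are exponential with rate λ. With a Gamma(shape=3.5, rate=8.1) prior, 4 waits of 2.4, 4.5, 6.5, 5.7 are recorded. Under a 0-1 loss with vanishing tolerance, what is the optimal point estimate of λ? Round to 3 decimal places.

0.239

Σ times = 19.1. Posterior: Gamma(shape = 3.5+4 = 7.5, rate = 8.1+19.1 = 27.2).
Mode = (α−1)/β = 6.5/27.2 = 0.239.
Mean = α/β = 7.5/27.2 = 0.276.
This is the posterior mode — the MAP estimate.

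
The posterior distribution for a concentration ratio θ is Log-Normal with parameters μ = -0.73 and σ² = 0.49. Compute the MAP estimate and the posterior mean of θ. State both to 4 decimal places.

Mode = exp(μ − σ²) = exp(-1.22) = 0.2952.
Mean = exp(μ + σ²/2) = exp(-0.485) = 0.6157.

MAP: 0.2952. Posterior mean: 0.6157.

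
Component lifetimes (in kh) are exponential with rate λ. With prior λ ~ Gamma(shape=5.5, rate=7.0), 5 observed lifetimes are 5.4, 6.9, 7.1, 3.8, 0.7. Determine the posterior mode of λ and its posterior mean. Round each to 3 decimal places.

Σ times = 23.9. Posterior: Gamma(shape = 5.5+5 = 10.5, rate = 7.0+23.9 = 30.9).
Mode = (α−1)/β = 9.5/30.9 = 0.307.
Mean = α/β = 10.5/30.9 = 0.340.

posterior mode = 0.307, posterior mean = 0.340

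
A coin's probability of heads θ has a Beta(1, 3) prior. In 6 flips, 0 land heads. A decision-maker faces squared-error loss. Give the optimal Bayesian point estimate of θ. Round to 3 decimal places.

0.100

Posterior: Beta(1+0, 3+6) = Beta(1, 9).
Since α = 1 ≤ 1 and β > 1, the Beta density is monotone decreasing on [0,1]; the mode is at 0.
Mean = 1/(1+9) = 0.100.
Squared-error loss ⇒ the optimal estimator is the posterior mean.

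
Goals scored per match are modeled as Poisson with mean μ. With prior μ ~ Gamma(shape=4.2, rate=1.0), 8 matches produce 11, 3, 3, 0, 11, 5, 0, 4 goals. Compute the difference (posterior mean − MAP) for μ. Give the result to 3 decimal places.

Σ counts = 37. Posterior: Gamma(shape = 4.2+37 = 41.2, rate = 1.0+8 = 9.0).
Mode = (α−1)/β = 40.2/9.0 = 4.467.
Mean = α/β = 41.2/9.0 = 4.578.
Difference = 4.578 − 4.467 = 0.111.

0.111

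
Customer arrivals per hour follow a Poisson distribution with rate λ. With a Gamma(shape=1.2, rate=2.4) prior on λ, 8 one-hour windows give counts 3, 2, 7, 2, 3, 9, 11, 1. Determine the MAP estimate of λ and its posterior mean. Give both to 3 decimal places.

Σ counts = 38. Posterior: Gamma(shape = 1.2+38 = 39.2, rate = 2.4+8 = 10.4).
Mode = (α−1)/β = 38.2/10.4 = 3.673.
Mean = α/β = 39.2/10.4 = 3.769.
Mean > mode: the posterior has a right tail.

MAP = 3.673, posterior mean = 3.769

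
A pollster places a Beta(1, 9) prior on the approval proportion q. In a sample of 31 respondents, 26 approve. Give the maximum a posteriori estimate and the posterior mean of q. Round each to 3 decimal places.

q_MAP = 0.667, E[q|data] = 0.659

Posterior: Beta(1+26, 9+5) = Beta(27, 14).
Mode = (27−1)/(27+14−2) = 26/39 = 0.667.
Mean = 27/(27+14) = 27/41 = 0.659.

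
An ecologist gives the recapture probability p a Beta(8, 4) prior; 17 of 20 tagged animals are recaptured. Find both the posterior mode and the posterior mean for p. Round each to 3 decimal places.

Posterior: Beta(8+17, 4+3) = Beta(25, 7).
Mode = (25−1)/(25+7−2) = 24/30 = 0.800.
Mean = 25/(25+7) = 25/32 = 0.781.
The posterior is left-skewed, so the mode exceeds the mean.

p_MAP = 0.800, E[p|data] = 0.781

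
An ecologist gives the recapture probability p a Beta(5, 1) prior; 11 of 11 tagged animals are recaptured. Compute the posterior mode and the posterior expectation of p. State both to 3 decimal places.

MAP = 1.000; posterior mean = 0.941

Posterior: Beta(5+11, 1+0) = Beta(16, 1).
Since β = 1 ≤ 1 and α > 1, the Beta density is monotone increasing on [0,1]; the mode is at 1.
Mean = 16/(16+1) = 0.941.
Left-skewed posterior ⇒ mean < mode.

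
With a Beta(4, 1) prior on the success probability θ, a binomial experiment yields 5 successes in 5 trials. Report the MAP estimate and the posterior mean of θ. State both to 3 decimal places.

Posterior: Beta(4+5, 1+0) = Beta(9, 1).
Since β = 1 ≤ 1 and α > 1, the Beta density is monotone increasing on [0,1]; the mode is at 1.
Mean = 9/(9+1) = 0.900.

θ_MAP = 1.000, E[θ|data] = 0.900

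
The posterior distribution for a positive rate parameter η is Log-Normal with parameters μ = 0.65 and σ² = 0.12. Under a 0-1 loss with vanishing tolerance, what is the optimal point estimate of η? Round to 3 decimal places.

Mode = exp(μ − σ²) = exp(0.53) = 1.699.
Mean = exp(μ + σ²/2) = exp(0.710) = 2.034.
This is the posterior mode — the MAP estimate.

1.699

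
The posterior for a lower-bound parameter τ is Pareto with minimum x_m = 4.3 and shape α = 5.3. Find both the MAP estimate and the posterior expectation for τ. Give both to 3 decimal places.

MAP estimate = 4.300, posterior expectation = 5.300

The Pareto density is strictly decreasing on [x_m, ∞), so the mode is x_m = 4.300.
Mean = α·x_m/(α−1) = 5.3·4.3/4.3 = 5.300.
The mean is pulled above the mode by the posterior's right skew.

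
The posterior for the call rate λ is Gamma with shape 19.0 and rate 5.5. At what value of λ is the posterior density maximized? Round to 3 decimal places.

Mode = (α−1)/β = 18.0/5.5 = 3.273.
Mean = α/β = 19.0/5.5 = 3.455.
This is the posterior mode — the MAP estimate.

3.273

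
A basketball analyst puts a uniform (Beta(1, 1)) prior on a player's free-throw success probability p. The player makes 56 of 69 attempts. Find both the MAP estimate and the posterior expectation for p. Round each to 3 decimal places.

Posterior: Beta(1+56, 1+13) = Beta(57, 14).
Mode = (57−1)/(57+14−2) = 56/69 = 0.812.
Mean = 57/(57+14) = 57/71 = 0.803.
The posterior is left-skewed, so the mode exceeds the mean.

MAP = 0.812; posterior mean = 0.803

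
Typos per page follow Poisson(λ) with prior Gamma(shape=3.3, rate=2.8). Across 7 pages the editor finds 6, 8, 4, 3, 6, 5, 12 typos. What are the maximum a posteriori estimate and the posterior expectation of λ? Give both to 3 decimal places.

MAP = 4.724; posterior mean = 4.827

Σ counts = 44. Posterior: Gamma(shape = 3.3+44 = 47.3, rate = 2.8+7 = 9.8).
Mode = (α−1)/β = 46.3/9.8 = 4.724.
Mean = α/β = 47.3/9.8 = 4.827.
Right-skewed posterior ⇒ mode < mean.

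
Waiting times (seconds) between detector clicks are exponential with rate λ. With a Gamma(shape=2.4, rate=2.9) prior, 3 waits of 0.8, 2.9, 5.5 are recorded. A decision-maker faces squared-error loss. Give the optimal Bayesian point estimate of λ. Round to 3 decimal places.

Σ times = 9.2. Posterior: Gamma(shape = 2.4+3 = 5.4, rate = 2.9+9.2 = 12.1).
Mode = (α−1)/β = 4.4/12.1 = 0.364.
Mean = α/β = 5.4/12.1 = 0.446.
Squared-error loss ⇒ the optimal estimator is the posterior mean.

0.446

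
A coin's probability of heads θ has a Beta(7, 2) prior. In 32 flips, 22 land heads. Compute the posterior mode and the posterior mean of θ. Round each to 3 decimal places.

MAP: 0.718. Posterior mean: 0.707.

Posterior: Beta(7+22, 2+10) = Beta(29, 12).
Mode = (29−1)/(29+12−2) = 28/39 = 0.718.
Mean = 29/(29+12) = 29/41 = 0.707.
Left-skewed posterior ⇒ mean < mode.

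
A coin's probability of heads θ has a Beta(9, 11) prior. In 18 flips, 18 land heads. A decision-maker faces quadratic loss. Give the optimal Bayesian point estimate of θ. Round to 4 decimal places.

Posterior: Beta(9+18, 11+0) = Beta(27, 11).
Mode = (27−1)/(27+11−2) = 26/36 = 0.7222.
Mean = 27/(27+11) = 27/38 = 0.7105.
Quadratic loss ⇒ the optimal estimator is the posterior mean.

0.7105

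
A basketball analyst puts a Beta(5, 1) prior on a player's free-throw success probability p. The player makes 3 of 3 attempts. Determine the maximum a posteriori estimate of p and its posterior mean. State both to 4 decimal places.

MAP: 1.0000. Posterior mean: 0.8889.

Posterior: Beta(5+3, 1+0) = Beta(8, 1).
Since β = 1 ≤ 1 and α > 1, the Beta density is monotone increasing on [0,1]; the mode is at 1.
Mean = 8/(8+1) = 0.8889.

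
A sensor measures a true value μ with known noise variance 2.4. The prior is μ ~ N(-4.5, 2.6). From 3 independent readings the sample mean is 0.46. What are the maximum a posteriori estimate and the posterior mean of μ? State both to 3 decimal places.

Posterior for μ is Normal. Precision-weighted mean: (1/2.6·-4.5 + 3/2.4·0.46) / (1/2.6 + 3/2.4) = -0.707.
A Normal posterior is symmetric, so mode = mean.

μ_MAP = -0.707, E[μ|data] = -0.707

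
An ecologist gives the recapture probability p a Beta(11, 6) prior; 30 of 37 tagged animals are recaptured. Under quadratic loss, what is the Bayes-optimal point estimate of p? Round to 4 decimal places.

0.7593

Posterior: Beta(11+30, 6+7) = Beta(41, 13).
Mode = (41−1)/(41+13−2) = 40/52 = 0.7692.
Mean = 41/(41+13) = 41/54 = 0.7593.
Quadratic loss ⇒ the optimal estimator is the posterior mean.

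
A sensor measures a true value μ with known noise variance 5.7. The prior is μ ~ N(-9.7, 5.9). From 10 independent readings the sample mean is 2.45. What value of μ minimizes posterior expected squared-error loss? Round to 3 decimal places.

Posterior for μ is Normal. Precision-weighted mean: (1/5.9·-9.7 + 10/5.7·2.45) / (1/5.9 + 10/5.7) = 1.380.
A Normal posterior is symmetric, so mode = mean.
Squared-error loss ⇒ the optimal estimator is the posterior mean.

1.380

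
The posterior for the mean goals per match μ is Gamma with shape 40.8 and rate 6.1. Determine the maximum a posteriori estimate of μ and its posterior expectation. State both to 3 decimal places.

Mode = (α−1)/β = 39.8/6.1 = 6.525.
Mean = α/β = 40.8/6.1 = 6.689.

maximum a posteriori estimate = 6.525, posterior expectation = 6.689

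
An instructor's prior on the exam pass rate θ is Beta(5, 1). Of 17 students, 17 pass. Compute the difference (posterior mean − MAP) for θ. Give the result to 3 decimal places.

-0.043

Posterior: Beta(5+17, 1+0) = Beta(22, 1).
Since β = 1 ≤ 1 and α > 1, the Beta density is monotone increasing on [0,1]; the mode is at 1.
Mean = 22/(22+1) = 0.957.
Difference = 0.957 − 1.000 = -0.043.
The mean is pulled below the mode by the posterior's left skew.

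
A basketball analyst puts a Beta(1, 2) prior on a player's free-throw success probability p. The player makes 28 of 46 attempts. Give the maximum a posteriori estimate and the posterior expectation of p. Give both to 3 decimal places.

MAP: 0.596. Posterior mean: 0.592.

Posterior: Beta(1+28, 2+18) = Beta(29, 20).
Mode = (29−1)/(29+20−2) = 28/47 = 0.596.
Mean = 29/(29+20) = 29/49 = 0.592.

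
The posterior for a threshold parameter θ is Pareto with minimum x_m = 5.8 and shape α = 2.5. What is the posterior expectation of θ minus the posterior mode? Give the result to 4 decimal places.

3.8667

The Pareto density is strictly decreasing on [x_m, ∞), so the mode is x_m = 5.8000.
Mean = α·x_m/(α−1) = 2.5·5.8/1.5 = 9.6667.
Difference = 9.6667 − 5.8000 = 3.8667.
The mean is pulled above the mode by the posterior's right skew.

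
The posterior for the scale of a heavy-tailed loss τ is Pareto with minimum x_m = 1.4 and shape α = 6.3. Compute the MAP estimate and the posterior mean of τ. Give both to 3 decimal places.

The Pareto density is strictly decreasing on [x_m, ∞), so the mode is x_m = 1.400.
Mean = α·x_m/(α−1) = 6.3·1.4/5.3 = 1.664.

MAP = 1.400, posterior mean = 1.664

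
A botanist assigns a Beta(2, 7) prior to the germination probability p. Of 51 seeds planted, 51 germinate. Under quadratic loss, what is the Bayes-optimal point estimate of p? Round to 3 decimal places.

Posterior: Beta(2+51, 7+0) = Beta(53, 7).
Mode = (53−1)/(53+7−2) = 52/58 = 0.897.
Mean = 53/(53+7) = 53/60 = 0.883.
Quadratic loss ⇒ the optimal estimator is the posterior mean.

0.883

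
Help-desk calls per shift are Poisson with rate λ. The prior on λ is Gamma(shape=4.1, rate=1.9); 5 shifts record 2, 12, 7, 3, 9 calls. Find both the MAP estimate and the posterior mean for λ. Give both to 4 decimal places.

Σ counts = 33. Posterior: Gamma(shape = 4.1+33 = 37.1, rate = 1.9+5 = 6.9).
Mode = (α−1)/β = 36.1/6.9 = 5.2319.
Mean = α/β = 37.1/6.9 = 5.3768.

MAP: 5.2319. Posterior mean: 5.3768.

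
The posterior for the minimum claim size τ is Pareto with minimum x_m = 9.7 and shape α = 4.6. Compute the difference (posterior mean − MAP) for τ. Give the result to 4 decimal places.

The Pareto density is strictly decreasing on [x_m, ∞), so the mode is x_m = 9.7000.
Mean = α·x_m/(α−1) = 4.6·9.7/3.6 = 12.3944.
Difference = 12.3944 − 9.7000 = 2.6944.

2.6944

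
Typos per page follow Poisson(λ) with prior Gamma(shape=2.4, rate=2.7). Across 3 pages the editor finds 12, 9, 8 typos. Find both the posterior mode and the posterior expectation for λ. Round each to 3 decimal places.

MAP = 5.333, posterior mean = 5.509

Σ counts = 29. Posterior: Gamma(shape = 2.4+29 = 31.4, rate = 2.7+3 = 5.7).
Mode = (α−1)/β = 30.4/5.7 = 5.333.
Mean = α/β = 31.4/5.7 = 5.509.
Right-skewed posterior ⇒ mode < mean.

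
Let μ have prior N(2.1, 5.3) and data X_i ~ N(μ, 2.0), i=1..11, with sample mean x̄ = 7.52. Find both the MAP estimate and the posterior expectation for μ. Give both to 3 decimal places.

Posterior for μ is Normal. Precision-weighted mean: (1/5.3·2.1 + 11/2.0·7.52) / (1/5.3 + 11/2.0) = 7.340.
A Normal posterior is symmetric, so mode = mean.

MAP: 7.340. Posterior mean: 7.340.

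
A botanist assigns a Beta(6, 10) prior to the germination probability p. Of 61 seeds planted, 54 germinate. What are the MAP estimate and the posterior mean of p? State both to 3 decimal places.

Posterior: Beta(6+54, 10+7) = Beta(60, 17).
Mode = (60−1)/(60+17−2) = 59/75 = 0.787.
Mean = 60/(60+17) = 60/77 = 0.779.
Mode > mean: the posterior has a left tail.

MAP = 0.787, posterior mean = 0.779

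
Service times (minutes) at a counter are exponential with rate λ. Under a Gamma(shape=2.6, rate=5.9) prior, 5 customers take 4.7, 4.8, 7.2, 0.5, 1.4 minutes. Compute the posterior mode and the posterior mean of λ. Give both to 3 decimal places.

MAP = 0.269, posterior mean = 0.310

Σ times = 18.6. Posterior: Gamma(shape = 2.6+5 = 7.6, rate = 5.9+18.6 = 24.5).
Mode = (α−1)/β = 6.6/24.5 = 0.269.
Mean = α/β = 7.6/24.5 = 0.310.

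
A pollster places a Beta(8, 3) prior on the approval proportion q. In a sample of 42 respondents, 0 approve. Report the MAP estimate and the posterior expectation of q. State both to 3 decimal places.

Posterior: Beta(8+0, 3+42) = Beta(8, 45).
Mode = (8−1)/(8+45−2) = 7/51 = 0.137.
Mean = 8/(8+45) = 8/53 = 0.151.
The mean is pulled above the mode by the posterior's right skew.

MAP: 0.137. Posterior mean: 0.151.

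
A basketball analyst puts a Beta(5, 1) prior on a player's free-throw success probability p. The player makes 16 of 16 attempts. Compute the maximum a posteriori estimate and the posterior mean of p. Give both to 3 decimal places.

MAP = 1.000, posterior mean = 0.955

Posterior: Beta(5+16, 1+0) = Beta(21, 1).
Since β = 1 ≤ 1 and α > 1, the Beta density is monotone increasing on [0,1]; the mode is at 1.
Mean = 21/(21+1) = 0.955.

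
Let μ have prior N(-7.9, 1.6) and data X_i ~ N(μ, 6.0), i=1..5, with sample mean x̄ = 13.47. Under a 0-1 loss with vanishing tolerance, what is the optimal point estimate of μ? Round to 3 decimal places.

4.311

Posterior for μ is Normal. Precision-weighted mean: (1/1.6·-7.9 + 5/6.0·13.47) / (1/1.6 + 5/6.0) = 4.311.
A Normal posterior is symmetric, so mode = mean.
This is the posterior mode — the MAP estimate.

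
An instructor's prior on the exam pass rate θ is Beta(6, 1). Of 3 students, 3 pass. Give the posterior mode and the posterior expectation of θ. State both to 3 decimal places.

MAP: 1.000. Posterior mean: 0.900.

Posterior: Beta(6+3, 1+0) = Beta(9, 1).
Since β = 1 ≤ 1 and α > 1, the Beta density is monotone increasing on [0,1]; the mode is at 1.
Mean = 9/(9+1) = 0.900.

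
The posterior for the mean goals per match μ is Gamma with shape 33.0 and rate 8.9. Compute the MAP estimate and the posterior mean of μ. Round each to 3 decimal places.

MAP = 3.596, posterior mean = 3.708

Mode = (α−1)/β = 32.0/8.9 = 3.596.
Mean = α/β = 33.0/8.9 = 3.708.
The mean is pulled above the mode by the posterior's right skew.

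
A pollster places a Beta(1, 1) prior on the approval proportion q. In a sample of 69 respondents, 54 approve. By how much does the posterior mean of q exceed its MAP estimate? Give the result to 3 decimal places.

-0.008

Posterior: Beta(1+54, 1+15) = Beta(55, 16).
Mode = (55−1)/(55+16−2) = 54/69 = 0.783.
With a flat prior the MAP equals the MLE, 54/69.
Mean = 55/(55+16) = 55/71 = 0.775.
Difference = 0.775 − 0.783 = -0.008.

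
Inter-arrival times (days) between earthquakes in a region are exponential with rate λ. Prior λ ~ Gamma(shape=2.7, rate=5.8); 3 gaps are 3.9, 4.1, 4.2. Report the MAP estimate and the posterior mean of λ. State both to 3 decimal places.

MAP estimate = 0.261, posterior mean = 0.317

Σ times = 12.2. Posterior: Gamma(shape = 2.7+3 = 5.7, rate = 5.8+12.2 = 18.0).
Mode = (α−1)/β = 4.7/18.0 = 0.261.
Mean = α/β = 5.7/18.0 = 0.317.
Mean > mode: the posterior has a right tail.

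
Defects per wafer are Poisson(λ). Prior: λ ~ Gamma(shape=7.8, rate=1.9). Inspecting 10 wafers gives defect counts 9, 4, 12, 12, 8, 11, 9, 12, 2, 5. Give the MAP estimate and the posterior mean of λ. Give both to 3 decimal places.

MAP = 7.630; posterior mean = 7.714

Σ counts = 84. Posterior: Gamma(shape = 7.8+84 = 91.8, rate = 1.9+10 = 11.9).
Mode = (α−1)/β = 90.8/11.9 = 7.630.
Mean = α/β = 91.8/11.9 = 7.714.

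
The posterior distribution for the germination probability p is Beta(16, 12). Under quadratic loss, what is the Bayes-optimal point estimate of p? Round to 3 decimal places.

0.571

Mode = (16−1)/(16+12−2) = 15/26 = 0.577.
Mean = 16/(16+12) = 16/28 = 0.571.
Quadratic loss ⇒ the optimal estimator is the posterior mean.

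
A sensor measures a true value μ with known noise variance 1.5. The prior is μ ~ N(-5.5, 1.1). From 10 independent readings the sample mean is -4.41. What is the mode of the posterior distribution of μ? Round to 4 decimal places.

Posterior for μ is Normal. Precision-weighted mean: (1/1.1·-5.5 + 10/1.5·-4.41) / (1/1.1 + 10/1.5) = -4.5408.
A Normal posterior is symmetric, so mode = mean.
This is the posterior mode — the MAP estimate.

-4.5408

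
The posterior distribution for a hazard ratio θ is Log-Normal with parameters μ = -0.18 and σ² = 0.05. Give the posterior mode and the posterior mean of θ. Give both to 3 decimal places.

Mode = exp(μ − σ²) = exp(-0.23) = 0.795.
Mean = exp(μ + σ²/2) = exp(-0.155) = 0.856.
Mean > mode: the posterior has a right tail.

MAP = 0.795, posterior mean = 0.856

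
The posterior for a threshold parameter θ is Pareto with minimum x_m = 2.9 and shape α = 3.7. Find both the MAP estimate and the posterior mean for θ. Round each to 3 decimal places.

The Pareto density is strictly decreasing on [x_m, ∞), so the mode is x_m = 2.900.
Mean = α·x_m/(α−1) = 3.7·2.9/2.7 = 3.974.

θ_MAP = 2.900, E[θ|data] = 3.974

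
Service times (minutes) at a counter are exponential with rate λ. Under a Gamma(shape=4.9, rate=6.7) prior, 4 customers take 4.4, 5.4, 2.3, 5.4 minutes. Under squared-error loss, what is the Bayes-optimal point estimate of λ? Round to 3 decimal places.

Σ times = 17.5. Posterior: Gamma(shape = 4.9+4 = 8.9, rate = 6.7+17.5 = 24.2).
Mode = (α−1)/β = 7.9/24.2 = 0.326.
Mean = α/β = 8.9/24.2 = 0.368.
Squared-error loss ⇒ the optimal estimator is the posterior mean.

0.368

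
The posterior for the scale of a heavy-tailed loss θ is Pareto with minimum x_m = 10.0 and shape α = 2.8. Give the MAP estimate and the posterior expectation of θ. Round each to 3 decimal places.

The Pareto density is strictly decreasing on [x_m, ∞), so the mode is x_m = 10.000.
Mean = α·x_m/(α−1) = 2.8·10.0/1.8 = 15.556.

MAP estimate = 10.000, posterior expectation = 15.556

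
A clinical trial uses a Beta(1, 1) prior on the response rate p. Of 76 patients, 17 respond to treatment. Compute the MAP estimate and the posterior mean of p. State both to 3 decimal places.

Posterior: Beta(1+17, 1+59) = Beta(18, 60).
Mode = (18−1)/(18+60−2) = 17/76 = 0.224.
With a flat prior the MAP equals the MLE, 17/76.
Mean = 18/(18+60) = 18/78 = 0.231.

MAP estimate = 0.224, posterior mean = 0.231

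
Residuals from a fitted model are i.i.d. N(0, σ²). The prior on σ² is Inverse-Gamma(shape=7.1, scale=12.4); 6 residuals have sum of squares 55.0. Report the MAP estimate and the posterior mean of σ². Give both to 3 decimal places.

MAP estimate = 3.595, posterior mean = 4.385

Posterior: Inverse-Gamma(shape = 7.1+6/2 = 10.1, scale = 12.4+55.0/2 = 39.9).
Mode = β/(α+1) = 39.9/11.1 = 3.595.
Mean = β/(α−1) = 39.9/9.1 = 4.385.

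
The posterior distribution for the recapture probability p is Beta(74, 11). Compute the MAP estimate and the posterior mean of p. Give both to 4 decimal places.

MAP: 0.8795. Posterior mean: 0.8706.

Mode = (74−1)/(74+11−2) = 73/83 = 0.8795.
Mean = 74/(74+11) = 74/85 = 0.8706.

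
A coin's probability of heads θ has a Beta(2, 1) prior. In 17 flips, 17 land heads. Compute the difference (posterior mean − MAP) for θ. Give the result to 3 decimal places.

-0.050

Posterior: Beta(2+17, 1+0) = Beta(19, 1).
Since β = 1 ≤ 1 and α > 1, the Beta density is monotone increasing on [0,1]; the mode is at 1.
Mean = 19/(19+1) = 0.950.
Difference = 0.950 − 1.000 = -0.050.
Mode > mean: the posterior has a left tail.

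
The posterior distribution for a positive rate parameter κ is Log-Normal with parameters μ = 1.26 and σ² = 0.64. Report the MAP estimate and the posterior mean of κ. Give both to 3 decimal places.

κ_MAP = 1.859, E[κ|data] = 4.855

Mode = exp(μ − σ²) = exp(0.62) = 1.859.
Mean = exp(μ + σ²/2) = exp(1.580) = 4.855.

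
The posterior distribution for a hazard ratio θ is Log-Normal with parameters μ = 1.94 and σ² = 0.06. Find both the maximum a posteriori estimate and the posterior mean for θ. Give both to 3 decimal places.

Mode = exp(μ − σ²) = exp(1.88) = 6.554.
Mean = exp(μ + σ²/2) = exp(1.970) = 7.171.

MAP: 6.554. Posterior mean: 7.171.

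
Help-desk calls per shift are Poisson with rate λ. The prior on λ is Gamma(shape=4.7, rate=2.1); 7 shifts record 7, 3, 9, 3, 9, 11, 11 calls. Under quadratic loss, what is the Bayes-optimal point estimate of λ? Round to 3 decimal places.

6.341

Σ counts = 53. Posterior: Gamma(shape = 4.7+53 = 57.7, rate = 2.1+7 = 9.1).
Mode = (α−1)/β = 56.7/9.1 = 6.231.
Mean = α/β = 57.7/9.1 = 6.341.
Quadratic loss ⇒ the optimal estimator is the posterior mean.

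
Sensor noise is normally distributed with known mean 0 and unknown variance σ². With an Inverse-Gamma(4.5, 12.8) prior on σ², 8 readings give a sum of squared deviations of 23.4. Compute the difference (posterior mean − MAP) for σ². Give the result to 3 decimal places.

Posterior: Inverse-Gamma(shape = 4.5+8/2 = 8.5, scale = 12.8+23.4/2 = 24.5).
Mode = β/(α+1) = 24.5/9.5 = 2.579.
Mean = β/(α−1) = 24.5/7.5 = 3.267.
Difference = 3.267 − 2.579 = 0.688.
Mean > mode: the posterior has a right tail.

0.688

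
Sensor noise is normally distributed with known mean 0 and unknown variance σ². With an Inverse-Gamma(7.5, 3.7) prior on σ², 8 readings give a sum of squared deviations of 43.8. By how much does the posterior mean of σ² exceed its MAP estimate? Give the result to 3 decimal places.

0.390

Posterior: Inverse-Gamma(shape = 7.5+8/2 = 11.5, scale = 3.7+43.8/2 = 25.6).
Mode = β/(α+1) = 25.6/12.5 = 2.048.
Mean = β/(α−1) = 25.6/10.5 = 2.438.
Difference = 2.438 − 2.048 = 0.390.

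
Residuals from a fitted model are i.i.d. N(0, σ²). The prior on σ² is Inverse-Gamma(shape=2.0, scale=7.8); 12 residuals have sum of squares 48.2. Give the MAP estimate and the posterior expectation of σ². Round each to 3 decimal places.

σ²_MAP = 3.544, E[σ²|data] = 4.557

Posterior: Inverse-Gamma(shape = 2.0+12/2 = 8.0, scale = 7.8+48.2/2 = 31.9).
Mode = β/(α+1) = 31.9/9.0 = 3.544.
Mean = β/(α−1) = 31.9/7.0 = 4.557.
The mean is pulled above the mode by the posterior's right skew.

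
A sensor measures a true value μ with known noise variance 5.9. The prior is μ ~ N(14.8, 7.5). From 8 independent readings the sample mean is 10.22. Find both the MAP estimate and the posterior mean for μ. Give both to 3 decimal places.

Posterior for μ is Normal. Precision-weighted mean: (1/7.5·14.8 + 8/5.9·10.22) / (1/7.5 + 8/5.9) = 10.630.
A Normal posterior is symmetric, so mode = mean.

μ_MAP = 10.630, E[μ|data] = 10.630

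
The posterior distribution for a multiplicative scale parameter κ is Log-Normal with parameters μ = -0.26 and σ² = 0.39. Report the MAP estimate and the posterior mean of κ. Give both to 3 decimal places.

MAP = 0.522, posterior mean = 0.937

Mode = exp(μ − σ²) = exp(-0.65) = 0.522.
Mean = exp(μ + σ²/2) = exp(-0.065) = 0.937.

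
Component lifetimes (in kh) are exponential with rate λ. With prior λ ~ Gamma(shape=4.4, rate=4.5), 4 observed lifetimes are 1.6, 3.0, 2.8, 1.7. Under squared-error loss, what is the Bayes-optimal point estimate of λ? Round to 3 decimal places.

Σ times = 9.1. Posterior: Gamma(shape = 4.4+4 = 8.4, rate = 4.5+9.1 = 13.6).
Mode = (α−1)/β = 7.4/13.6 = 0.544.
Mean = α/β = 8.4/13.6 = 0.618.
Squared-error loss ⇒ the optimal estimator is the posterior mean.

0.618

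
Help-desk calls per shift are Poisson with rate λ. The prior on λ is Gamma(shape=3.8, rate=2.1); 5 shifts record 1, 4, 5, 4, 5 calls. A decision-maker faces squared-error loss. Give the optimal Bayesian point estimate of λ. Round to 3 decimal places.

3.211

Σ counts = 19. Posterior: Gamma(shape = 3.8+19 = 22.8, rate = 2.1+5 = 7.1).
Mode = (α−1)/β = 21.8/7.1 = 3.070.
Mean = α/β = 22.8/7.1 = 3.211.
Squared-error loss ⇒ the optimal estimator is the posterior mean.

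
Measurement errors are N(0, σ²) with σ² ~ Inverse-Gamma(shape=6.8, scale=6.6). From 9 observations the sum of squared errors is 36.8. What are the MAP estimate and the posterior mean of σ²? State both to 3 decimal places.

Posterior: Inverse-Gamma(shape = 6.8+9/2 = 11.3, scale = 6.6+36.8/2 = 25.0).
Mode = β/(α+1) = 25.0/12.3 = 2.033.
Mean = β/(α−1) = 25.0/10.3 = 2.427.
The posterior is right-skewed, so the mean exceeds the mode.

MAP = 2.033, posterior mean = 2.427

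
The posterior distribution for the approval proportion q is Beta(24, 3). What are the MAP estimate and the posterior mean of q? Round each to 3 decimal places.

Mode = (24−1)/(24+3−2) = 23/25 = 0.920.
Mean = 24/(24+3) = 24/27 = 0.889.

MAP: 0.920. Posterior mean: 0.889.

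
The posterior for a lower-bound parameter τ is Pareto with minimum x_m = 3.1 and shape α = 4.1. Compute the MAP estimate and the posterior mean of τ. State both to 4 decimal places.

The Pareto density is strictly decreasing on [x_m, ∞), so the mode is x_m = 3.1000.
Mean = α·x_m/(α−1) = 4.1·3.1/3.1 = 4.1000.

MAP = 3.1000, posterior mean = 4.1000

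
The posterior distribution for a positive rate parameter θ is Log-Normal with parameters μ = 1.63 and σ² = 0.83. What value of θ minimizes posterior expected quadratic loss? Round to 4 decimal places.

7.7292

Mode = exp(μ − σ²) = exp(0.80) = 2.2255.
Mean = exp(μ + σ²/2) = exp(2.045) = 7.7292.
Quadratic loss ⇒ the optimal estimator is the posterior mean.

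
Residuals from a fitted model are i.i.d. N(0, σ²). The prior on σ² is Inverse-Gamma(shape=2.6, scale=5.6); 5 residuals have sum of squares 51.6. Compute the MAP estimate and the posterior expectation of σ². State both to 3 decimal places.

MAP estimate = 5.148, posterior expectation = 7.659

Posterior: Inverse-Gamma(shape = 2.6+5/2 = 5.1, scale = 5.6+51.6/2 = 31.4).
Mode = β/(α+1) = 31.4/6.1 = 5.148.
Mean = β/(α−1) = 31.4/4.1 = 7.659.
Right-skewed posterior ⇒ mode < mean.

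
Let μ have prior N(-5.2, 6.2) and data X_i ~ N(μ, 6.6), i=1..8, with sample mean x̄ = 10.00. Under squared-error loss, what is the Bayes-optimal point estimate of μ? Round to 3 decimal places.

Posterior for μ is Normal. Precision-weighted mean: (1/6.2·-5.2 + 8/6.6·10.00) / (1/6.2 + 8/6.6) = 8.215.
A Normal posterior is symmetric, so mode = mean.
Squared-error loss ⇒ the optimal estimator is the posterior mean.

8.215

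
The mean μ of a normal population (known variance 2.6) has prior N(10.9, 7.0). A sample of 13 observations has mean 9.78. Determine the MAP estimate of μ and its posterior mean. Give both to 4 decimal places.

Posterior for μ is Normal. Precision-weighted mean: (1/7.0·10.9 + 13/2.6·9.78) / (1/7.0 + 13/2.6) = 9.8111.
A Normal posterior is symmetric, so mode = mean.

MAP = 9.8111, posterior mean = 9.8111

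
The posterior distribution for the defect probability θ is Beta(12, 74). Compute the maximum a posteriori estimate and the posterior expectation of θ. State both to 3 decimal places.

maximum a posteriori estimate = 0.131, posterior expectation = 0.140

Mode = (12−1)/(12+74−2) = 11/84 = 0.131.
Mean = 12/(12+74) = 12/86 = 0.140.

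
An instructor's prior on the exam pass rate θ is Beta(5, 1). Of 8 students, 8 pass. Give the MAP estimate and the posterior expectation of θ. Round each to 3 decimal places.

Posterior: Beta(5+8, 1+0) = Beta(13, 1).
Since β = 1 ≤ 1 and α > 1, the Beta density is monotone increasing on [0,1]; the mode is at 1.
Mean = 13/(13+1) = 0.929.

MAP = 1.000, posterior mean = 0.929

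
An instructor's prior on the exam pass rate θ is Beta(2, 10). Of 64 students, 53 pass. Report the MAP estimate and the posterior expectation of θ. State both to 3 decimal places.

MAP = 0.730, posterior mean = 0.724

Posterior: Beta(2+53, 10+11) = Beta(55, 21).
Mode = (55−1)/(55+21−2) = 54/74 = 0.730.
Mean = 55/(55+21) = 55/76 = 0.724.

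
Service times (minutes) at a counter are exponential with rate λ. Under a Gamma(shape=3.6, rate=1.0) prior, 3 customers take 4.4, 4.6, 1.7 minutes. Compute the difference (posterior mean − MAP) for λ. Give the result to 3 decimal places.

Σ times = 10.7. Posterior: Gamma(shape = 3.6+3 = 6.6, rate = 1.0+10.7 = 11.7).
Mode = (α−1)/β = 5.6/11.7 = 0.479.
Mean = α/β = 6.6/11.7 = 0.564.
Difference = 0.564 − 0.479 = 0.085.
The mean is pulled above the mode by the posterior's right skew.

0.085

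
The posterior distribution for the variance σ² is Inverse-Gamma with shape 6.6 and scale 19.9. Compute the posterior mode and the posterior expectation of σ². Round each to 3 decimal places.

Mode = β/(α+1) = 19.9/7.6 = 2.618.
Mean = β/(α−1) = 19.9/5.6 = 3.554.

posterior mode = 2.618, posterior expectation = 3.554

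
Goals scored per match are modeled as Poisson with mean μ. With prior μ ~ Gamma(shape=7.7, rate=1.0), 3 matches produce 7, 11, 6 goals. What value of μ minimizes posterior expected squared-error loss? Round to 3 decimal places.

Σ counts = 24. Posterior: Gamma(shape = 7.7+24 = 31.7, rate = 1.0+3 = 4.0).
Mode = (α−1)/β = 30.7/4.0 = 7.675.
Mean = α/β = 31.7/4.0 = 7.925.
Squared-error loss ⇒ the optimal estimator is the posterior mean.

7.925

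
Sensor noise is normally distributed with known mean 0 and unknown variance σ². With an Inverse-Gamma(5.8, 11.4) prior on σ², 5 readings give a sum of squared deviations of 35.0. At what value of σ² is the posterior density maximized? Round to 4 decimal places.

Posterior: Inverse-Gamma(shape = 5.8+5/2 = 8.3, scale = 11.4+35.0/2 = 28.9).
Mode = β/(α+1) = 28.9/9.3 = 3.1075.
Mean = β/(α−1) = 28.9/7.3 = 3.9589.
This is the posterior mode — the MAP estimate.

3.1075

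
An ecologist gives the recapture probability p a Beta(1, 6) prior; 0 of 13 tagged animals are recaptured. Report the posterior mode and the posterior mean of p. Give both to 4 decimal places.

Posterior: Beta(1+0, 6+13) = Beta(1, 19).
Since α = 1 ≤ 1 and β > 1, the Beta density is monotone decreasing on [0,1]; the mode is at 0.
Mean = 1/(1+19) = 0.0500.

MAP: 0.0000. Posterior mean: 0.0500.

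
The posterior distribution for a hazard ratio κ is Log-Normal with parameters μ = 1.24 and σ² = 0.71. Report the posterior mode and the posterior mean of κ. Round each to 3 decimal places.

Mode = exp(μ − σ²) = exp(0.53) = 1.699.
Mean = exp(μ + σ²/2) = exp(1.595) = 4.928.

MAP = 1.699, posterior mean = 4.928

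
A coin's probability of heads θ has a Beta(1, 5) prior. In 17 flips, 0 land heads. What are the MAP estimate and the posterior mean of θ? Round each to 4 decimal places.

Posterior: Beta(1+0, 5+17) = Beta(1, 22).
Since α = 1 ≤ 1 and β > 1, the Beta density is monotone decreasing on [0,1]; the mode is at 0.
Mean = 1/(1+22) = 0.0435.

MAP estimate = 0.0000, posterior mean = 0.0435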